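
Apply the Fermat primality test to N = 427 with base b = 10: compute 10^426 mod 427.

10^1 ≡ 10 (mod 427)
10^2 ≡ 10^2 = 100 ≡ 100 (mod 427)
10^4 ≡ 100^2 = 10000 ≡ 179 (mod 427)
10^8 ≡ 179^2 = 32041 ≡ 16 (mod 427)
10^16 ≡ 16^2 = 256 ≡ 256 (mod 427)
10^32 ≡ 256^2 = 65536 ≡ 205 (mod 427)
10^64 ≡ 205^2 = 42025 ≡ 179 (mod 427)
10^128 ≡ 179^2 = 32041 ≡ 16 (mod 427)
10^256 ≡ 16^2 = 256 ≡ 256 (mod 427)
426 = 256 + 128 + 32 + 8 + 2 in binary powers of 2.
So 10^426 ≡ 256 · 16 · 205 · 16 · 100 ≡ 393 (mod 427).
Since 393 ≠ 1, base 10 is a Fermat witness: 427 is composite.

393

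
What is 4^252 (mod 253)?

4^1 ≡ 4 (mod 253)
4^2 ≡ 4^2 = 16 ≡ 16 (mod 253)
4^4 ≡ 16^2 = 256 ≡ 3 (mod 253)
4^8 ≡ 3^2 = 9 ≡ 9 (mod 253)
4^16 ≡ 9^2 = 81 ≡ 81 (mod 253)
4^32 ≡ 81^2 = 6561 ≡ 236 (mod 253)
4^64 ≡ 236^2 = 55696 ≡ 36 (mod 253)
4^128 ≡ 36^2 = 1296 ≡ 31 (mod 253)
252 = 128 + 64 + 32 + 16 + 8 + 4 in binary powers of 2.
So 4^252 ≡ 31 · 36 · 236 · 81 · 9 · 3 ≡ 236 (mod 253).
Since 236 ≠ 1, base 4 is a Fermat witness: 253 is composite.

236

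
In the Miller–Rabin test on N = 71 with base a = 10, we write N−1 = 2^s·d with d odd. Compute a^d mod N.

71 − 1 = 70 = 2^1 · 35, so d = 35.
10^1 ≡ 10 (mod 71)
10^2 ≡ 10^2 = 100 ≡ 29 (mod 71)
10^4 ≡ 29^2 = 841 ≡ 60 (mod 71)
10^8 ≡ 60^2 = 3600 ≡ 50 (mod 71)
10^16 ≡ 50^2 = 2500 ≡ 15 (mod 71)
10^32 ≡ 15^2 = 225 ≡ 12 (mod 71)
35 = 32 + 2 + 1 in binary powers of 2.
So 10^35 ≡ 12 · 29 · 10 ≡ 1 (mod 71).
Since 10^d ≡ 1 (mod 71), base 10 does not prove 71 composite.

1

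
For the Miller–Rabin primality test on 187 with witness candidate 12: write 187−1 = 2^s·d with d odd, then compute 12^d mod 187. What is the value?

133

187 − 1 = 186 = 2^1 · 93, so d = 93.
12^1 ≡ 12 (mod 187)
12^2 ≡ 12^2 = 144 ≡ 144 (mod 187)
12^4 ≡ 144^2 = 20736 ≡ 166 (mod 187)
12^8 ≡ 166^2 = 27556 ≡ 67 (mod 187)
12^16 ≡ 67^2 = 4489 ≡ 1 (mod 187)
12^32 ≡ 1^2 = 1 ≡ 1 (mod 187)
12^64 ≡ 1^2 = 1 ≡ 1 (mod 187)
93 = 64 + 16 + 8 + 4 + 1 in binary powers of 2.
So 12^93 ≡ 1 · 1 · 67 · 166 · 12 ≡ 133 (mod 187).
Squaring chain: 133; never reaches −1, so base 12 is a Miller–Rabin witness that 187 is composite.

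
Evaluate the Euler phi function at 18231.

Factor: 18231 = 3 · 59 · 103.
φ(18231) = (3−1) · (59−1) · (103−1) = 2 · 58 · 102 = 11832.

11832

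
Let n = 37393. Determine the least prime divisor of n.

61

37393 is odd.
Digit sum 25, not divisible by 3.
Ends in 3: not divisible by 5.
7: 37393 = 7·5341 + 6
11: 37393 = 11·3399 + 4
13: 37393 = 13·2876 + 5
17: 37393 = 17·2199 + 10
19: 37393 = 19·1968 + 1
23: 37393 = 23·1625 + 18
29: 37393 = 29·1289 + 12
31: 37393 = 31·1206 + 7
37: 37393 = 37·1010 + 23
41: 37393 = 41·912 + 1
43: 37393 = 43·869 + 26
47: 37393 = 47·795 + 28
53: 37393 = 53·705 + 28
59: 37393 = 59·633 + 46
61: 37393 = 61·613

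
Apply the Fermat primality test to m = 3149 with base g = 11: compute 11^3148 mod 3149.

11^1 ≡ 11 (mod 3149)
11^2 ≡ 11^2 = 121 ≡ 121 (mod 3149)
11^4 ≡ 121^2 = 14641 ≡ 2045 (mod 3149)
11^8 ≡ 2045^2 = 4182025 ≡ 153 (mod 3149)
11^16 ≡ 153^2 = 23409 ≡ 1366 (mod 3149)
11^32 ≡ 1366^2 = 1865956 ≡ 1748 (mod 3149)
11^64 ≡ 1748^2 = 3055504 ≡ 974 (mod 3149)
11^128 ≡ 974^2 = 948676 ≡ 827 (mod 3149)
11^256 ≡ 827^2 = 683929 ≡ 596 (mod 3149)
11^512 ≡ 596^2 = 355216 ≡ 2528 (mod 3149)
11^1024 ≡ 2528^2 = 6390784 ≡ 1463 (mod 3149)
11^2048 ≡ 1463^2 = 2140369 ≡ 2198 (mod 3149)
3148 = 2048 + 1024 + 64 + 8 + 4 in binary powers of 2.
So 11^3148 ≡ 2198 · 1463 · 974 · 153 · 2045 ≡ 1529 (mod 3149).
Since 1529 ≠ 1, base 11 is a Fermat witness: 3149 is composite.

1529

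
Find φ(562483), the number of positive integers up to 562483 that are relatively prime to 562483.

539784

Factor: 562483 = 43 · 103 · 127.
φ(562483) = (43−1) · (103−1) · (127−1) = 42 · 102 · 126 = 539784.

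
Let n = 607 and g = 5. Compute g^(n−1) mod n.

5^1 ≡ 5 (mod 607)
5^2 ≡ 5^2 = 25 ≡ 25 (mod 607)
5^4 ≡ 25^2 = 625 ≡ 18 (mod 607)
5^8 ≡ 18^2 = 324 ≡ 324 (mod 607)
5^16 ≡ 324^2 = 104976 ≡ 572 (mod 607)
5^32 ≡ 572^2 = 327184 ≡ 11 (mod 607)
5^64 ≡ 11^2 = 121 ≡ 121 (mod 607)
5^128 ≡ 121^2 = 14641 ≡ 73 (mod 607)
5^256 ≡ 73^2 = 5329 ≡ 473 (mod 607)
5^512 ≡ 473^2 = 223729 ≡ 353 (mod 607)
606 = 512 + 64 + 16 + 8 + 4 + 2 in binary powers of 2.
So 5^606 ≡ 353 · 121 · 572 · 324 · 18 · 25 ≡ 1 (mod 607).
Since the result is 1, base 5 gives no evidence that 607 is composite.

1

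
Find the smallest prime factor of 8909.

8909 is odd.
Digit sum 26, not divisible by 3.
Ends in 9: not divisible by 5.
7: 8909 = 7·1272 + 5
11: 8909 = 11·809 + 10
13: 8909 = 13·685 + 4
17: 8909 = 17·524 + 1
19: 8909 = 19·468 + 17
23: 8909 = 23·387 + 8
29: 8909 = 29·307 + 6
31: 8909 = 31·287 + 12
37: 8909 = 37·240 + 29
41: 8909 = 41·217 + 12
43: 8909 = 43·207 + 8
47: 8909 = 47·189 + 26
53: 8909 = 53·168 + 5
59: 8909 = 59·151

59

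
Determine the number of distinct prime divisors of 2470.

2470 = 2 · 1235
1235 = 5 · 247
247 = 13 · 19
2470 = 2 · 5 · 13 · 19, which has 4 distinct prime factors.

4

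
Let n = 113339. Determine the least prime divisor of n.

17

113339 is odd.
Digit sum 20, not divisible by 3.
Ends in 9: not divisible by 5.
7: 113339 = 7·16191 + 2
11: 113339 = 11·10303 + 6
13: 113339 = 13·8718 + 5
17: 113339 = 17·6667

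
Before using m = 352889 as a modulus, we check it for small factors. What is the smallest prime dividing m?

352889 is odd.
Digit sum 35, not divisible by 3.
Ends in 9: not divisible by 5.
7: 352889 = 7·50412 + 5
11: 352889 = 11·32080 + 9
13: 352889 = 13·27145 + 4
17: 352889 = 17·20758 + 3
19: 352889 = 19·18573 + 2
23: 352889 = 23·15343

23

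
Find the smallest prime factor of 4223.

41

4223 is odd.
Digit sum 11, not divisible by 3.
Ends in 3: not divisible by 5.
7: 4223 = 7·603 + 2
11: 4223 = 11·383 + 10
13: 4223 = 13·324 + 11
17: 4223 = 17·248 + 7
19: 4223 = 19·222 + 5
23: 4223 = 23·183 + 14
29: 4223 = 29·145 + 18
31: 4223 = 31·136 + 7
37: 4223 = 37·114 + 5
41: 4223 = 41·103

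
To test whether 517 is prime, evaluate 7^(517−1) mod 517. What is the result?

7^1 ≡ 7 (mod 517)
7^2 ≡ 7^2 = 49 ≡ 49 (mod 517)
7^4 ≡ 49^2 = 2401 ≡ 333 (mod 517)
7^8 ≡ 333^2 = 110889 ≡ 251 (mod 517)
7^16 ≡ 251^2 = 63001 ≡ 444 (mod 517)
7^32 ≡ 444^2 = 197136 ≡ 159 (mod 517)
7^64 ≡ 159^2 = 25281 ≡ 465 (mod 517)
7^128 ≡ 465^2 = 216225 ≡ 119 (mod 517)
7^256 ≡ 119^2 = 14161 ≡ 202 (mod 517)
7^512 ≡ 202^2 = 40804 ≡ 478 (mod 517)
516 = 512 + 4 in binary powers of 2.
So 7^516 ≡ 478 · 333 ≡ 455 (mod 517).
Since 455 ≠ 1, base 7 is a Fermat witness: 517 is composite.

455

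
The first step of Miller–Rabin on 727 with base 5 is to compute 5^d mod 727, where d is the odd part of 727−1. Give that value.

726

727 − 1 = 726 = 2^1 · 363, so d = 363.
5^1 ≡ 5 (mod 727)
5^2 ≡ 5^2 = 25 ≡ 25 (mod 727)
5^4 ≡ 25^2 = 625 ≡ 625 (mod 727)
5^8 ≡ 625^2 = 390625 ≡ 226 (mod 727)
5^16 ≡ 226^2 = 51076 ≡ 186 (mod 727)
5^32 ≡ 186^2 = 34596 ≡ 427 (mod 727)
5^64 ≡ 427^2 = 182329 ≡ 579 (mod 727)
5^128 ≡ 579^2 = 335241 ≡ 94 (mod 727)
5^256 ≡ 94^2 = 8836 ≡ 112 (mod 727)
363 = 256 + 64 + 32 + 8 + 2 + 1 in binary powers of 2.
So 5^363 ≡ 112 · 579 · 427 · 226 · 25 · 5 ≡ 726 (mod 727).
Since 5^d ≡ 726 (mod 727), base 5 does not prove 727 composite.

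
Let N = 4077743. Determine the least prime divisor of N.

4077743 is odd.
Digit sum 32, not divisible by 3.
Ends in 3: not divisible by 5.
7: 4077743 = 7·582534 + 5
11: 4077743 = 11·370703 + 10
13: 4077743 = 13·313672 + 7
17: 4077743 = 17·239867 + 4
19: 4077743 = 19·214618 + 1
23: 4077743 = 23·177293 + 4
29: 4077743 = 29·140611 + 24
31: 4077743 = 31·131540 + 3
37: 4077743 = 37·110209 + 10
41: 4077743 = 41·99457 + 6
43: 4077743 = 43·94831 + 10
47: 4077743 = 47·86760 + 23
53: 4077743 = 53·76938 + 29
59: 4077743 = 59·69114 + 17
61: 4077743 = 61·66848 + 15
67: 4077743 = 67·60861 + 56
71: 4077743 = 71·57433

71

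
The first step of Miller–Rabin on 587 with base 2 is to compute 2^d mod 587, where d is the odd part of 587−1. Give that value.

587 − 1 = 586 = 2^1 · 293, so d = 293.
2^1 ≡ 2 (mod 587)
2^2 ≡ 2^2 = 4 ≡ 4 (mod 587)
2^4 ≡ 4^2 = 16 ≡ 16 (mod 587)
2^8 ≡ 16^2 = 256 ≡ 256 (mod 587)
2^16 ≡ 256^2 = 65536 ≡ 379 (mod 587)
2^32 ≡ 379^2 = 143641 ≡ 413 (mod 587)
2^64 ≡ 413^2 = 170569 ≡ 339 (mod 587)
2^128 ≡ 339^2 = 114921 ≡ 456 (mod 587)
2^256 ≡ 456^2 = 207936 ≡ 138 (mod 587)
293 = 256 + 32 + 4 + 1 in binary powers of 2.
So 2^293 ≡ 138 · 413 · 16 · 2 ≡ 586 (mod 587).
Since 2^d ≡ 586 (mod 587), base 2 does not prove 587 composite.

586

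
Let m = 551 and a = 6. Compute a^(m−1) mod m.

6^1 ≡ 6 (mod 551)
6^2 ≡ 6^2 = 36 ≡ 36 (mod 551)
6^4 ≡ 36^2 = 1296 ≡ 194 (mod 551)
6^8 ≡ 194^2 = 37636 ≡ 168 (mod 551)
6^16 ≡ 168^2 = 28224 ≡ 123 (mod 551)
6^32 ≡ 123^2 = 15129 ≡ 252 (mod 551)
6^64 ≡ 252^2 = 63504 ≡ 139 (mod 551)
6^128 ≡ 139^2 = 19321 ≡ 36 (mod 551)
6^256 ≡ 36^2 = 1296 ≡ 194 (mod 551)
6^512 ≡ 194^2 = 37636 ≡ 168 (mod 551)
550 = 512 + 32 + 4 + 2 in binary powers of 2.
So 6^550 ≡ 168 · 252 · 194 · 36 ≡ 310 (mod 551).
Since 310 ≠ 1, base 6 is a Fermat witness: 551 is composite.

310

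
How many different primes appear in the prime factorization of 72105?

5

72105 = 3 · 24035
24035 = 5 · 4807
4807 = 11 · 437
437 = 19 · 23
72105 = 3 · 5 · 11 · 19 · 23, which has 5 distinct prime factors.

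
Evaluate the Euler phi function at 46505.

Factor: 46505 = 5 · 71 · 131.
φ(46505) = (5−1) · (71−1) · (131−1) = 4 · 70 · 130 = 36400.

36400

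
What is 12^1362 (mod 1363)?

12^1 ≡ 12 (mod 1363)
12^2 ≡ 12^2 = 144 ≡ 144 (mod 1363)
12^4 ≡ 144^2 = 20736 ≡ 291 (mod 1363)
12^8 ≡ 291^2 = 84681 ≡ 175 (mod 1363)
12^16 ≡ 175^2 = 30625 ≡ 639 (mod 1363)
12^32 ≡ 639^2 = 408321 ≡ 784 (mod 1363)
12^64 ≡ 784^2 = 614656 ≡ 1306 (mod 1363)
12^128 ≡ 1306^2 = 1705636 ≡ 523 (mod 1363)
12^256 ≡ 523^2 = 273529 ≡ 929 (mod 1363)
12^512 ≡ 929^2 = 863041 ≡ 262 (mod 1363)
12^1024 ≡ 262^2 = 68644 ≡ 494 (mod 1363)
1362 = 1024 + 256 + 64 + 16 + 2 in binary powers of 2.
So 12^1362 ≡ 494 · 929 · 1306 · 639 · 144 ≡ 202 (mod 1363).
Since 202 ≠ 1, base 12 is a Fermat witness: 1363 is composite.

202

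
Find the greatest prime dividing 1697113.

1697113 = 11 · 154283
154283 = 41 · 3763
3763 = 53 · 71
71 is prime.
So 1697113 = 11 · 41 · 53 · 71; the largest prime factor is 71.

71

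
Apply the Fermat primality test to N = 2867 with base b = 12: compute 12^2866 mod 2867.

12^1 ≡ 12 (mod 2867)
12^2 ≡ 12^2 = 144 ≡ 144 (mod 2867)
12^4 ≡ 144^2 = 20736 ≡ 667 (mod 2867)
12^8 ≡ 667^2 = 444889 ≡ 504 (mod 2867)
12^16 ≡ 504^2 = 254016 ≡ 1720 (mod 2867)
12^32 ≡ 1720^2 = 2958400 ≡ 2523 (mod 2867)
12^64 ≡ 2523^2 = 6365529 ≡ 789 (mod 2867)
12^128 ≡ 789^2 = 622521 ≡ 382 (mod 2867)
12^256 ≡ 382^2 = 145924 ≡ 2574 (mod 2867)
12^512 ≡ 2574^2 = 6625476 ≡ 2706 (mod 2867)
12^1024 ≡ 2706^2 = 7322436 ≡ 118 (mod 2867)
12^2048 ≡ 118^2 = 13924 ≡ 2456 (mod 2867)
2866 = 2048 + 512 + 256 + 32 + 16 + 2 in binary powers of 2.
So 12^2866 ≡ 2456 · 2706 · 2574 · 2523 · 1720 · 144 ≡ 683 (mod 2867).
Since 683 ≠ 1, base 12 is a Fermat witness: 2867 is composite.

683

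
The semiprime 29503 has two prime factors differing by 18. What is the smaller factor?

Since p = q + 18, we have 29503 = q(q + 18), so q² + 18q − 29503 = 0.
Discriminant: 18² + 4·29503 = 324 + 118012 = 118336; √118336 = 344.
q = (−18 + 344)/2 = 163, and p = q + 18 = 181.
Check: 163 · 181 = 29503.

163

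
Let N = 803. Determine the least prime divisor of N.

11

803 is odd.
Digit sum 11, not divisible by 3.
Ends in 3: not divisible by 5.
7: 803 = 7·114 + 5
11: 803 = 11·73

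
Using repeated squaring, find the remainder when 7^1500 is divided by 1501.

7^1 ≡ 7 (mod 1501)
7^2 ≡ 7^2 = 49 ≡ 49 (mod 1501)
7^4 ≡ 49^2 = 2401 ≡ 900 (mod 1501)
7^8 ≡ 900^2 = 810000 ≡ 961 (mod 1501)
7^16 ≡ 961^2 = 923521 ≡ 406 (mod 1501)
7^32 ≡ 406^2 = 164836 ≡ 1227 (mod 1501)
7^64 ≡ 1227^2 = 1505529 ≡ 26 (mod 1501)
7^128 ≡ 26^2 = 676 ≡ 676 (mod 1501)
7^256 ≡ 676^2 = 456976 ≡ 672 (mod 1501)
7^512 ≡ 672^2 = 451584 ≡ 1284 (mod 1501)
7^1024 ≡ 1284^2 = 1648656 ≡ 558 (mod 1501)
1500 = 1024 + 256 + 128 + 64 + 16 + 8 + 4 in binary powers of 2.
So 7^1500 ≡ 558 · 672 · 676 · 26 · 406 · 961 · 900 ≡ 381 (mod 1501).
Since 381 ≠ 1, base 7 is a Fermat witness: 1501 is composite.

381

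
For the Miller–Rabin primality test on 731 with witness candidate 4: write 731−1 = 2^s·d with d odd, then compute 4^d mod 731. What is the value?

731 − 1 = 730 = 2^1 · 365, so d = 365.
4^1 ≡ 4 (mod 731)
4^2 ≡ 4^2 = 16 ≡ 16 (mod 731)
4^4 ≡ 16^2 = 256 ≡ 256 (mod 731)
4^8 ≡ 256^2 = 65536 ≡ 477 (mod 731)
4^16 ≡ 477^2 = 227529 ≡ 188 (mod 731)
4^32 ≡ 188^2 = 35344 ≡ 256 (mod 731)
4^64 ≡ 256^2 = 65536 ≡ 477 (mod 731)
4^128 ≡ 477^2 = 227529 ≡ 188 (mod 731)
4^256 ≡ 188^2 = 35344 ≡ 256 (mod 731)
365 = 256 + 64 + 32 + 8 + 4 + 1 in binary powers of 2.
So 4^365 ≡ 256 · 477 · 256 · 477 · 256 · 4 ≡ 4 (mod 731).
Squaring chain: 4; never reaches −1, so base 4 is a Miller–Rabin witness that 731 is composite.

4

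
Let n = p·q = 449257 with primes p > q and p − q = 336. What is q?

523

Since p = q + 336, we have 449257 = q(q + 336), so q² + 336q − 449257 = 0.
Discriminant: 336² + 4·449257 = 112896 + 1797028 = 1909924; √1909924 = 1382.
q = (−336 + 1382)/2 = 523, and p = q + 336 = 859.
Check: 523 · 859 = 449257.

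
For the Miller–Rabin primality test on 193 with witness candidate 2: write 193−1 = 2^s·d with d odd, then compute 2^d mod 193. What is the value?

193 − 1 = 192 = 2^6 · 3, so d = 3.
2^1 ≡ 2 (mod 193)
2^2 ≡ 2^2 = 4 ≡ 4 (mod 193)
3 = 2 + 1 in binary powers of 2.
So 2^3 ≡ 4 · 2 ≡ 8 (mod 193).
Squaring chain: 8 → 64 → 43 → 112 → 192 → 1; reaches −1, so base 2 does not prove 193 composite.

8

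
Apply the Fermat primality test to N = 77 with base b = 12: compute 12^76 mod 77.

12^1 ≡ 12 (mod 77)
12^2 ≡ 12^2 = 144 ≡ 67 (mod 77)
12^4 ≡ 67^2 = 4489 ≡ 23 (mod 77)
12^8 ≡ 23^2 = 529 ≡ 67 (mod 77)
12^16 ≡ 67^2 = 4489 ≡ 23 (mod 77)
12^32 ≡ 23^2 = 529 ≡ 67 (mod 77)
12^64 ≡ 67^2 = 4489 ≡ 23 (mod 77)
76 = 64 + 8 + 4 in binary powers of 2.
So 12^76 ≡ 23 · 67 · 23 ≡ 23 (mod 77).
Since 23 ≠ 1, base 12 is a Fermat witness: 77 is composite.

23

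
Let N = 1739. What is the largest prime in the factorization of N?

1739 = 37 · 47
47 is prime.
So 1739 = 37 · 47; the largest prime factor is 47.

47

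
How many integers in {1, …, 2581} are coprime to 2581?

Factor: 2581 = 29 · 89.
φ(2581) = (29−1) · (89−1) = 28 · 88 = 2464.

2464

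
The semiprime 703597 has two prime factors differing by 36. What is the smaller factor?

Since p = q + 36, we have 703597 = q(q + 36), so q² + 36q − 703597 = 0.
Discriminant: 36² + 4·703597 = 1296 + 2814388 = 2815684; √2815684 = 1678.
q = (−36 + 1678)/2 = 821, and p = q + 36 = 857.
Check: 821 · 857 = 703597.

821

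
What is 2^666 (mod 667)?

2^1 ≡ 2 (mod 667)
2^2 ≡ 2^2 = 4 ≡ 4 (mod 667)
2^4 ≡ 4^2 = 16 ≡ 16 (mod 667)
2^8 ≡ 16^2 = 256 ≡ 256 (mod 667)
2^16 ≡ 256^2 = 65536 ≡ 170 (mod 667)
2^32 ≡ 170^2 = 28900 ≡ 219 (mod 667)
2^64 ≡ 219^2 = 47961 ≡ 604 (mod 667)
2^128 ≡ 604^2 = 364816 ≡ 634 (mod 667)
2^256 ≡ 634^2 = 401956 ≡ 422 (mod 667)
2^512 ≡ 422^2 = 178084 ≡ 662 (mod 667)
666 = 512 + 128 + 16 + 8 + 2 in binary powers of 2.
So 2^666 ≡ 662 · 634 · 170 · 256 · 4 ≡ 179 (mod 667).
Since 179 ≠ 1, base 2 is a Fermat witness: 667 is composite.

179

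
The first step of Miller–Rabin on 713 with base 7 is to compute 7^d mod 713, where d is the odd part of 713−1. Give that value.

713 − 1 = 712 = 2^3 · 89, so d = 89.
7^1 ≡ 7 (mod 713)
7^2 ≡ 7^2 = 49 ≡ 49 (mod 713)
7^4 ≡ 49^2 = 2401 ≡ 262 (mod 713)
7^8 ≡ 262^2 = 68644 ≡ 196 (mod 713)
7^16 ≡ 196^2 = 38416 ≡ 627 (mod 713)
7^32 ≡ 627^2 = 393129 ≡ 266 (mod 713)
7^64 ≡ 266^2 = 70756 ≡ 169 (mod 713)
89 = 64 + 16 + 8 + 1 in binary powers of 2.
So 7^89 ≡ 169 · 627 · 196 · 7 ≡ 536 (mod 713).
Squaring chain: 536 → 670 → 423; never reaches −1, so base 7 is a Miller–Rabin witness that 713 is composite.

536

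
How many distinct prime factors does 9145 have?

3

9145 = 5 · 1829
1829 = 31 · 59
9145 = 5 · 31 · 59, which has 3 distinct prime factors.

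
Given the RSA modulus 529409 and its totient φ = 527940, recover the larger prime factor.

839

φ(n) = (p−1)(q−1) = n − (p+q) + 1, so p + q = 529409 − 527940 + 1 = 1470.
p and q are the roots of t² − 1470t + 529409 = 0.
Discriminant: 1470² − 4·529409 = 2160900 − 2117636 = 43264; √43264 = 208.
q = (1470 − 208)/2 = 631, p = (1470 + 208)/2 = 839.
Check: 631 · 839 = 529409.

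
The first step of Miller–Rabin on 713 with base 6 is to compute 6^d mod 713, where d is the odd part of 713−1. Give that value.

305

713 − 1 = 712 = 2^3 · 89, so d = 89.
6^1 ≡ 6 (mod 713)
6^2 ≡ 6^2 = 36 ≡ 36 (mod 713)
6^4 ≡ 36^2 = 1296 ≡ 583 (mod 713)
6^8 ≡ 583^2 = 339889 ≡ 501 (mod 713)
6^16 ≡ 501^2 = 251001 ≡ 25 (mod 713)
6^32 ≡ 25^2 = 625 ≡ 625 (mod 713)
6^64 ≡ 625^2 = 390625 ≡ 614 (mod 713)
89 = 64 + 16 + 8 + 1 in binary powers of 2.
So 6^89 ≡ 614 · 25 · 501 · 6 ≡ 305 (mod 713).
Squaring chain: 305 → 335 → 284; never reaches −1, so base 6 is a Miller–Rabin witness that 713 is composite.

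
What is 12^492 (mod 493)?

12^1 ≡ 12 (mod 493)
12^2 ≡ 12^2 = 144 ≡ 144 (mod 493)
12^4 ≡ 144^2 = 20736 ≡ 30 (mod 493)
12^8 ≡ 30^2 = 900 ≡ 407 (mod 493)
12^16 ≡ 407^2 = 165649 ≡ 1 (mod 493)
12^32 ≡ 1^2 = 1 ≡ 1 (mod 493)
12^64 ≡ 1^2 = 1 ≡ 1 (mod 493)
12^128 ≡ 1^2 = 1 ≡ 1 (mod 493)
12^256 ≡ 1^2 = 1 ≡ 1 (mod 493)
492 = 256 + 128 + 64 + 32 + 8 + 4 in binary powers of 2.
So 12^492 ≡ 1 · 1 · 1 · 1 · 407 · 30 ≡ 378 (mod 493).
Since 378 ≠ 1, base 12 is a Fermat witness: 493 is composite.

378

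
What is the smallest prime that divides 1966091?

1966091 is odd.
Digit sum 32, not divisible by 3.
Ends in 1: not divisible by 5.
7: 1966091 = 7·280870 + 1
11: 1966091 = 11·178735 + 6
13: 1966091 = 13·151237 + 10
17: 1966091 = 17·115652 + 7
19: 1966091 = 19·103478 + 9
23: 1966091 = 23·85482 + 5
29: 1966091 = 29·67796 + 7
31: 1966091 = 31·63422 + 9
37: 1966091 = 37·53137 + 22
41: 1966091 = 41·47953 + 18
43: 1966091 = 43·45723 + 2
47: 1966091 = 47·41831 + 34
53: 1966091 = 53·37096 + 3
59: 1966091 = 59·33323 + 34
61: 1966091 = 61·32231

61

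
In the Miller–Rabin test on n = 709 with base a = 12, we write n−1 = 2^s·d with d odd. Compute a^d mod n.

709 − 1 = 708 = 2^2 · 177, so d = 177.
12^1 ≡ 12 (mod 709)
12^2 ≡ 12^2 = 144 ≡ 144 (mod 709)
12^4 ≡ 144^2 = 20736 ≡ 175 (mod 709)
12^8 ≡ 175^2 = 30625 ≡ 138 (mod 709)
12^16 ≡ 138^2 = 19044 ≡ 610 (mod 709)
12^32 ≡ 610^2 = 372100 ≡ 584 (mod 709)
12^64 ≡ 584^2 = 341056 ≡ 27 (mod 709)
12^128 ≡ 27^2 = 729 ≡ 20 (mod 709)
177 = 128 + 32 + 16 + 1 in binary powers of 2.
So 12^177 ≡ 20 · 584 · 610 · 12 ≡ 708 (mod 709).
Since 12^d ≡ 708 (mod 709), base 12 does not prove 709 composite.

708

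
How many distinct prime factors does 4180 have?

4

4180 = 2^2 · 1045
1045 = 5 · 209
209 = 11 · 19
4180 = 2^2 · 5 · 11 · 19, which has 4 distinct prime factors.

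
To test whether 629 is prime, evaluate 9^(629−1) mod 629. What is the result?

9^1 ≡ 9 (mod 629)
9^2 ≡ 9^2 = 81 ≡ 81 (mod 629)
9^4 ≡ 81^2 = 6561 ≡ 271 (mod 629)
9^8 ≡ 271^2 = 73441 ≡ 477 (mod 629)
9^16 ≡ 477^2 = 227529 ≡ 460 (mod 629)
9^32 ≡ 460^2 = 211600 ≡ 256 (mod 629)
9^64 ≡ 256^2 = 65536 ≡ 120 (mod 629)
9^128 ≡ 120^2 = 14400 ≡ 562 (mod 629)
9^256 ≡ 562^2 = 315844 ≡ 86 (mod 629)
9^512 ≡ 86^2 = 7396 ≡ 477 (mod 629)
628 = 512 + 64 + 32 + 16 + 4 in binary powers of 2.
So 9^628 ≡ 477 · 120 · 256 · 460 · 271 ≡ 16 (mod 629).
Since 16 ≠ 1, base 9 is a Fermat witness: 629 is composite.

16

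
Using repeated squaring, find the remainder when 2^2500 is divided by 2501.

1477

2^1 ≡ 2 (mod 2501)
2^2 ≡ 2^2 = 4 ≡ 4 (mod 2501)
2^4 ≡ 4^2 = 16 ≡ 16 (mod 2501)
2^8 ≡ 16^2 = 256 ≡ 256 (mod 2501)
2^16 ≡ 256^2 = 65536 ≡ 510 (mod 2501)
2^32 ≡ 510^2 = 260100 ≡ 2497 (mod 2501)
2^64 ≡ 2497^2 = 6235009 ≡ 16 (mod 2501)
2^128 ≡ 16^2 = 256 ≡ 256 (mod 2501)
2^256 ≡ 256^2 = 65536 ≡ 510 (mod 2501)
2^512 ≡ 510^2 = 260100 ≡ 2497 (mod 2501)
2^1024 ≡ 2497^2 = 6235009 ≡ 16 (mod 2501)
2^2048 ≡ 16^2 = 256 ≡ 256 (mod 2501)
2500 = 2048 + 256 + 128 + 64 + 4 in binary powers of 2.
So 2^2500 ≡ 256 · 510 · 256 · 16 · 16 ≡ 1477 (mod 2501).
Since 1477 ≠ 1, base 2 is a Fermat witness: 2501 is composite.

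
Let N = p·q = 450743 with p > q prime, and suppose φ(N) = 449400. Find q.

φ(n) = (p−1)(q−1) = n − (p+q) + 1, so p + q = 450743 − 449400 + 1 = 1344.
p and q are the roots of t² − 1344t + 450743 = 0.
Discriminant: 1344² − 4·450743 = 1806336 − 1802972 = 3364; √3364 = 58.
q = (1344 − 58)/2 = 643, p = (1344 + 58)/2 = 701.
Check: 643 · 701 = 450743.

643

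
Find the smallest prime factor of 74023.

79

74023 is odd.
Digit sum 16, not divisible by 3.
Ends in 3: not divisible by 5.
7: 74023 = 7·10574 + 5
11: 74023 = 11·6729 + 4
13: 74023 = 13·5694 + 1
17: 74023 = 17·4354 + 5
19: 74023 = 19·3895 + 18
23: 74023 = 23·3218 + 9
29: 74023 = 29·2552 + 15
31: 74023 = 31·2387 + 26
37: 74023 = 37·2000 + 23
41: 74023 = 41·1805 + 18
43: 74023 = 43·1721 + 20
47: 74023 = 47·1574 + 45
53: 74023 = 53·1396 + 35
59: 74023 = 59·1254 + 37
61: 74023 = 61·1213 + 30
67: 74023 = 67·1104 + 55
71: 74023 = 71·1042 + 41
73: 74023 = 73·1014 + 1
79: 74023 = 79·937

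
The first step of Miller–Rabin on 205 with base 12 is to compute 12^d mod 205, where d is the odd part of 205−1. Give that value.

108

205 − 1 = 204 = 2^2 · 51, so d = 51.
12^1 ≡ 12 (mod 205)
12^2 ≡ 12^2 = 144 ≡ 144 (mod 205)
12^4 ≡ 144^2 = 20736 ≡ 31 (mod 205)
12^8 ≡ 31^2 = 961 ≡ 141 (mod 205)
12^16 ≡ 141^2 = 19881 ≡ 201 (mod 205)
12^32 ≡ 201^2 = 40401 ≡ 16 (mod 205)
51 = 32 + 16 + 2 + 1 in binary powers of 2.
So 12^51 ≡ 16 · 201 · 144 · 12 ≡ 108 (mod 205).
Squaring chain: 108 → 184; never reaches −1, so base 12 is a Miller–Rabin witness that 205 is composite.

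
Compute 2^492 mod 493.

373

2^1 ≡ 2 (mod 493)
2^2 ≡ 2^2 = 4 ≡ 4 (mod 493)
2^4 ≡ 4^2 = 16 ≡ 16 (mod 493)
2^8 ≡ 16^2 = 256 ≡ 256 (mod 493)
2^16 ≡ 256^2 = 65536 ≡ 460 (mod 493)
2^32 ≡ 460^2 = 211600 ≡ 103 (mod 493)
2^64 ≡ 103^2 = 10609 ≡ 256 (mod 493)
2^128 ≡ 256^2 = 65536 ≡ 460 (mod 493)
2^256 ≡ 460^2 = 211600 ≡ 103 (mod 493)
492 = 256 + 128 + 64 + 32 + 8 + 4 in binary powers of 2.
So 2^492 ≡ 103 · 460 · 256 · 103 · 256 · 16 ≡ 373 (mod 493).
Since 373 ≠ 1, base 2 is a Fermat witness: 493 is composite.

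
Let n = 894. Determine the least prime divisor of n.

894 is even: 2 divides it.

2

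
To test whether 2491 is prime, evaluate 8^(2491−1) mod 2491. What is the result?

1811

8^1 ≡ 8 (mod 2491)
8^2 ≡ 8^2 = 64 ≡ 64 (mod 2491)
8^4 ≡ 64^2 = 4096 ≡ 1605 (mod 2491)
8^8 ≡ 1605^2 = 2576025 ≡ 331 (mod 2491)
8^16 ≡ 331^2 = 109561 ≡ 2448 (mod 2491)
8^32 ≡ 2448^2 = 5992704 ≡ 1849 (mod 2491)
8^64 ≡ 1849^2 = 3418801 ≡ 1149 (mod 2491)
8^128 ≡ 1149^2 = 1320201 ≡ 2462 (mod 2491)
8^256 ≡ 2462^2 = 6061444 ≡ 841 (mod 2491)
8^512 ≡ 841^2 = 707281 ≡ 2328 (mod 2491)
8^1024 ≡ 2328^2 = 5419584 ≡ 1659 (mod 2491)
8^2048 ≡ 1659^2 = 2752281 ≡ 2217 (mod 2491)
2490 = 2048 + 256 + 128 + 32 + 16 + 8 + 2 in binary powers of 2.
So 8^2490 ≡ 2217 · 841 · 2462 · 1849 · 2448 · 331 · 64 ≡ 1811 (mod 2491).
Since 1811 ≠ 1, base 8 is a Fermat witness: 2491 is composite.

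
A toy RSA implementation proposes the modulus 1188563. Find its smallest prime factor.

1188563 is odd.
Digit sum 32, not divisible by 3.
Ends in 3: not divisible by 5.
7: 1188563 = 7·169794 + 5
11: 1188563 = 11·108051 + 2
13: 1188563 = 13·91427 + 12
17: 1188563 = 17·69915 + 8
19: 1188563 = 19·62555 + 18
23: 1188563 = 23·51676 + 15
29: 1188563 = 29·40984 + 27
31: 1188563 = 31·38340 + 23
37: 1188563 = 37·32123 + 12
41: 1188563 = 41·28989 + 14
43: 1188563 = 43·27641

43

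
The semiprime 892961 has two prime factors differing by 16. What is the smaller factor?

937

Since p = q + 16, we have 892961 = q(q + 16), so q² + 16q − 892961 = 0.
Discriminant: 16² + 4·892961 = 256 + 3571844 = 3572100; √3572100 = 1890.
q = (−16 + 1890)/2 = 937, and p = q + 16 = 953.
Check: 937 · 953 = 892961.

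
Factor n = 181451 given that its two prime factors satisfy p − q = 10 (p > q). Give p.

Since p = q + 10, we have 181451 = q(q + 10), so q² + 10q − 181451 = 0.
Discriminant: 10² + 4·181451 = 100 + 725804 = 725904; √725904 = 852.
q = (−10 + 852)/2 = 421, and p = q + 10 = 431.
Check: 421 · 431 = 181451.

431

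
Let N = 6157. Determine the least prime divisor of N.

47

6157 is odd.
Digit sum 19, not divisible by 3.
Ends in 7: not divisible by 5.
7: 6157 = 7·879 + 4
11: 6157 = 11·559 + 8
13: 6157 = 13·473 + 8
17: 6157 = 17·362 + 3
19: 6157 = 19·324 + 1
23: 6157 = 23·267 + 16
29: 6157 = 29·212 + 9
31: 6157 = 31·198 + 19
37: 6157 = 37·166 + 15
41: 6157 = 41·150 + 7
43: 6157 = 43·143 + 8
47: 6157 = 47·131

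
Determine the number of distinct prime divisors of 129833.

3

129833 = 11^2 · 1073
1073 = 29 · 37
129833 = 11^2 · 29 · 37, which has 3 distinct prime factors.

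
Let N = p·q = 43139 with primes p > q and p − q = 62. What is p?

241

Since p = q + 62, we have 43139 = q(q + 62), so q² + 62q − 43139 = 0.
Discriminant: 62² + 4·43139 = 3844 + 172556 = 176400; √176400 = 420.
q = (−62 + 420)/2 = 179, and p = q + 62 = 241.
Check: 179 · 241 = 43139.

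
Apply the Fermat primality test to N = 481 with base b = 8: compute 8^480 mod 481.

1

8^1 ≡ 8 (mod 481)
8^2 ≡ 8^2 = 64 ≡ 64 (mod 481)
8^4 ≡ 64^2 = 4096 ≡ 248 (mod 481)
8^8 ≡ 248^2 = 61504 ≡ 417 (mod 481)
8^16 ≡ 417^2 = 173889 ≡ 248 (mod 481)
8^32 ≡ 248^2 = 61504 ≡ 417 (mod 481)
8^64 ≡ 417^2 = 173889 ≡ 248 (mod 481)
8^128 ≡ 248^2 = 61504 ≡ 417 (mod 481)
8^256 ≡ 417^2 = 173889 ≡ 248 (mod 481)
480 = 256 + 128 + 64 + 32 in binary powers of 2.
So 8^480 ≡ 248 · 417 · 248 · 417 ≡ 1 (mod 481).
Since the result is 1, base 8 gives no evidence that 481 is composite.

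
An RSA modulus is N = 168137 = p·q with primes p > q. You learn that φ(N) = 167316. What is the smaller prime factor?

φ(n) = (p−1)(q−1) = n − (p+q) + 1, so p + q = 168137 − 167316 + 1 = 822.
p and q are the roots of t² − 822t + 168137 = 0.
Discriminant: 822² − 4·168137 = 675684 − 672548 = 3136; √3136 = 56.
q = (822 − 56)/2 = 383, p = (822 + 56)/2 = 439.
Check: 383 · 439 = 168137.

383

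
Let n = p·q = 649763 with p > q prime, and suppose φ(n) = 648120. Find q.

φ(n) = (p−1)(q−1) = n − (p+q) + 1, so p + q = 649763 − 648120 + 1 = 1644.
p and q are the roots of t² − 1644t + 649763 = 0.
Discriminant: 1644² − 4·649763 = 2702736 − 2599052 = 103684; √103684 = 322.
q = (1644 − 322)/2 = 661, p = (1644 + 322)/2 = 983.
Check: 661 · 983 = 649763.

661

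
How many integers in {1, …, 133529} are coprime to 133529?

118800

Factor: 133529 = 11 · 61 · 199.
φ(133529) = (11−1) · (61−1) · (199−1) = 10 · 60 · 198 = 118800.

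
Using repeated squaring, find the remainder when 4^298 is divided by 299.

165

4^1 ≡ 4 (mod 299)
4^2 ≡ 4^2 = 16 ≡ 16 (mod 299)
4^4 ≡ 16^2 = 256 ≡ 256 (mod 299)
4^8 ≡ 256^2 = 65536 ≡ 55 (mod 299)
4^16 ≡ 55^2 = 3025 ≡ 35 (mod 299)
4^32 ≡ 35^2 = 1225 ≡ 29 (mod 299)
4^64 ≡ 29^2 = 841 ≡ 243 (mod 299)
4^128 ≡ 243^2 = 59049 ≡ 146 (mod 299)
4^256 ≡ 146^2 = 21316 ≡ 87 (mod 299)
298 = 256 + 32 + 8 + 2 in binary powers of 2.
So 4^298 ≡ 87 · 29 · 55 · 16 ≡ 165 (mod 299).
Since 165 ≠ 1, base 4 is a Fermat witness: 299 is composite.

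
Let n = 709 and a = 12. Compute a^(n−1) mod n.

1

12^1 ≡ 12 (mod 709)
12^2 ≡ 12^2 = 144 ≡ 144 (mod 709)
12^4 ≡ 144^2 = 20736 ≡ 175 (mod 709)
12^8 ≡ 175^2 = 30625 ≡ 138 (mod 709)
12^16 ≡ 138^2 = 19044 ≡ 610 (mod 709)
12^32 ≡ 610^2 = 372100 ≡ 584 (mod 709)
12^64 ≡ 584^2 = 341056 ≡ 27 (mod 709)
12^128 ≡ 27^2 = 729 ≡ 20 (mod 709)
12^256 ≡ 20^2 = 400 ≡ 400 (mod 709)
12^512 ≡ 400^2 = 160000 ≡ 475 (mod 709)
708 = 512 + 128 + 64 + 4 in binary powers of 2.
So 12^708 ≡ 475 · 20 · 27 · 175 ≡ 1 (mod 709).
Since the result is 1, base 12 gives no evidence that 709 is composite.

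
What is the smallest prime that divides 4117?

23

4117 is odd.
Digit sum 13, not divisible by 3.
Ends in 7: not divisible by 5.
7: 4117 = 7·588 + 1
11: 4117 = 11·374 + 3
13: 4117 = 13·316 + 9
17: 4117 = 17·242 + 3
19: 4117 = 19·216 + 13
23: 4117 = 23·179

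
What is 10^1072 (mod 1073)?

750

10^1 ≡ 10 (mod 1073)
10^2 ≡ 10^2 = 100 ≡ 100 (mod 1073)
10^4 ≡ 100^2 = 10000 ≡ 343 (mod 1073)
10^8 ≡ 343^2 = 117649 ≡ 692 (mod 1073)
10^16 ≡ 692^2 = 478864 ≡ 306 (mod 1073)
10^32 ≡ 306^2 = 93636 ≡ 285 (mod 1073)
10^64 ≡ 285^2 = 81225 ≡ 750 (mod 1073)
10^128 ≡ 750^2 = 562500 ≡ 248 (mod 1073)
10^256 ≡ 248^2 = 61504 ≡ 343 (mod 1073)
10^512 ≡ 343^2 = 117649 ≡ 692 (mod 1073)
10^1024 ≡ 692^2 = 478864 ≡ 306 (mod 1073)
1072 = 1024 + 32 + 16 in binary powers of 2.
So 10^1072 ≡ 306 · 285 · 306 ≡ 750 (mod 1073).
Since 750 ≠ 1, base 10 is a Fermat witness: 1073 is composite.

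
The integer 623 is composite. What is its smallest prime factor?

7

623 is odd.
Digit sum 11, not divisible by 3.
Ends in 3: not divisible by 5.
7: 623 = 7·89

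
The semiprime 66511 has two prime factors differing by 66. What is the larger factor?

293

Since p = q + 66, we have 66511 = q(q + 66), so q² + 66q − 66511 = 0.
Discriminant: 66² + 4·66511 = 4356 + 266044 = 270400; √270400 = 520.
q = (−66 + 520)/2 = 227, and p = q + 66 = 293.
Check: 227 · 293 = 66511.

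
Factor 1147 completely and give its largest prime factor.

37

1147 = 31 · 37
37 is prime.
So 1147 = 31 · 37; the largest prime factor is 37.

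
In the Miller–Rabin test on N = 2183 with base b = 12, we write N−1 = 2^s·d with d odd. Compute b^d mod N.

551

2183 − 1 = 2182 = 2^1 · 1091, so d = 1091.
12^1 ≡ 12 (mod 2183)
12^2 ≡ 12^2 = 144 ≡ 144 (mod 2183)
12^4 ≡ 144^2 = 20736 ≡ 1089 (mod 2183)
12^8 ≡ 1089^2 = 1185921 ≡ 552 (mod 2183)
12^16 ≡ 552^2 = 304704 ≡ 1267 (mod 2183)
12^32 ≡ 1267^2 = 1605289 ≡ 784 (mod 2183)
12^64 ≡ 784^2 = 614656 ≡ 1233 (mod 2183)
12^128 ≡ 1233^2 = 1520289 ≡ 921 (mod 2183)
12^256 ≡ 921^2 = 848241 ≡ 1237 (mod 2183)
12^512 ≡ 1237^2 = 1530169 ≡ 2069 (mod 2183)
12^1024 ≡ 2069^2 = 4280761 ≡ 2081 (mod 2183)
1091 = 1024 + 64 + 2 + 1 in binary powers of 2.
So 12^1091 ≡ 2081 · 1233 · 144 · 12 ≡ 551 (mod 2183).
Squaring chain: 551; never reaches −1, so base 12 is a Miller–Rabin witness that 2183 is composite.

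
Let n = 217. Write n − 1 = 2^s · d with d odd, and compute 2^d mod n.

190

217 − 1 = 216 = 2^3 · 27, so d = 27.
2^1 ≡ 2 (mod 217)
2^2 ≡ 2^2 = 4 ≡ 4 (mod 217)
2^4 ≡ 4^2 = 16 ≡ 16 (mod 217)
2^8 ≡ 16^2 = 256 ≡ 39 (mod 217)
2^16 ≡ 39^2 = 1521 ≡ 2 (mod 217)
27 = 16 + 8 + 2 + 1 in binary powers of 2.
So 2^27 ≡ 2 · 39 · 4 · 2 ≡ 190 (mod 217).
Squaring chain: 190 → 78 → 8; never reaches −1, so base 2 is a Miller–Rabin witness that 217 is composite.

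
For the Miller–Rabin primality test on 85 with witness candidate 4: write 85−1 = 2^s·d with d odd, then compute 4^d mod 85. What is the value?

85 − 1 = 84 = 2^2 · 21, so d = 21.
4^1 ≡ 4 (mod 85)
4^2 ≡ 4^2 = 16 ≡ 16 (mod 85)
4^4 ≡ 16^2 = 256 ≡ 1 (mod 85)
4^8 ≡ 1^2 = 1 ≡ 1 (mod 85)
4^16 ≡ 1^2 = 1 ≡ 1 (mod 85)
21 = 16 + 4 + 1 in binary powers of 2.
So 4^21 ≡ 1 · 1 · 4 ≡ 4 (mod 85).
Squaring chain: 4 → 16; never reaches −1, so base 4 is a Miller–Rabin witness that 85 is composite.

4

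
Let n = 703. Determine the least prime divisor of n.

19

703 is odd.
Digit sum 10, not divisible by 3.
Ends in 3: not divisible by 5.
7: 703 = 7·100 + 3
11: 703 = 11·63 + 10
13: 703 = 13·54 + 1
17: 703 = 17·41 + 6
19: 703 = 19·37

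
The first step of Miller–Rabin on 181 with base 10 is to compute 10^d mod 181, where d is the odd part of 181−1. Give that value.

181 − 1 = 180 = 2^2 · 45, so d = 45.
10^1 ≡ 10 (mod 181)
10^2 ≡ 10^2 = 100 ≡ 100 (mod 181)
10^4 ≡ 100^2 = 10000 ≡ 45 (mod 181)
10^8 ≡ 45^2 = 2025 ≡ 34 (mod 181)
10^16 ≡ 34^2 = 1156 ≡ 70 (mod 181)
10^32 ≡ 70^2 = 4900 ≡ 13 (mod 181)
45 = 32 + 8 + 4 + 1 in binary powers of 2.
So 10^45 ≡ 13 · 34 · 45 · 10 ≡ 162 (mod 181).
Squaring chain: 162 → 180; reaches −1, so base 10 does not prove 181 composite.

162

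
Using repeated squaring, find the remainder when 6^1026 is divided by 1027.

220

6^1 ≡ 6 (mod 1027)
6^2 ≡ 6^2 = 36 ≡ 36 (mod 1027)
6^4 ≡ 36^2 = 1296 ≡ 269 (mod 1027)
6^8 ≡ 269^2 = 72361 ≡ 471 (mod 1027)
6^16 ≡ 471^2 = 221841 ≡ 9 (mod 1027)
6^32 ≡ 9^2 = 81 ≡ 81 (mod 1027)
6^64 ≡ 81^2 = 6561 ≡ 399 (mod 1027)
6^128 ≡ 399^2 = 159201 ≡ 16 (mod 1027)
6^256 ≡ 16^2 = 256 ≡ 256 (mod 1027)
6^512 ≡ 256^2 = 65536 ≡ 835 (mod 1027)
6^1024 ≡ 835^2 = 697225 ≡ 919 (mod 1027)
1026 = 1024 + 2 in binary powers of 2.
So 6^1026 ≡ 919 · 36 ≡ 220 (mod 1027).
Since 220 ≠ 1, base 6 is a Fermat witness: 1027 is composite.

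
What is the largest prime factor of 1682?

1682 = 2 · 841
841 = 29 · 29
29 = 29 · 1
So 1682 = 2 · 29^2; the largest prime factor is 29.

29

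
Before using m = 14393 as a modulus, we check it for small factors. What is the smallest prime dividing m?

14393 is odd.
Digit sum 20, not divisible by 3.
Ends in 3: not divisible by 5.
7: 14393 = 7·2056 + 1
11: 14393 = 11·1308 + 5
13: 14393 = 13·1107 + 2
17: 14393 = 17·846 + 11
19: 14393 = 19·757 + 10
23: 14393 = 23·625 + 18
29: 14393 = 29·496 + 9
31: 14393 = 31·464 + 9
37: 14393 = 37·389

37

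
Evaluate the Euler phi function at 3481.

3422

Factor: 3481 = 59^2.
φ(3481) = 59^1·(59−1) = 3422.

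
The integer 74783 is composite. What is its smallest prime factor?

17

74783 is odd.
Digit sum 29, not divisible by 3.
Ends in 3: not divisible by 5.
7: 74783 = 7·10683 + 2
11: 74783 = 11·6798 + 5
13: 74783 = 13·5752 + 7
17: 74783 = 17·4399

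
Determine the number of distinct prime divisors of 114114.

6

114114 = 2 · 57057
57057 = 3 · 19019
19019 = 7 · 2717
2717 = 11 · 247
247 = 13 · 19
114114 = 2 · 3 · 7 · 11 · 13 · 19, which has 6 distinct prime factors.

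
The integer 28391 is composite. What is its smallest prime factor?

11

28391 is odd.
Digit sum 23, not divisible by 3.
Ends in 1: not divisible by 5.
7: 28391 = 7·4055 + 6
11: 28391 = 11·2581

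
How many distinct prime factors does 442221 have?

5

442221 = 3 · 147407
147407 = 13 · 11339
11339 = 17 · 667
667 = 23 · 29
442221 = 3 · 13 · 17 · 23 · 29, which has 5 distinct prime factors.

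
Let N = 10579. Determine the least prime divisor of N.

71

10579 is odd.
Digit sum 22, not divisible by 3.
Ends in 9: not divisible by 5.
7: 10579 = 7·1511 + 2
11: 10579 = 11·961 + 8
13: 10579 = 13·813 + 10
17: 10579 = 17·622 + 5
19: 10579 = 19·556 + 15
23: 10579 = 23·459 + 22
29: 10579 = 29·364 + 23
31: 10579 = 31·341 + 8
37: 10579 = 37·285 + 34
41: 10579 = 41·258 + 1
43: 10579 = 43·246 + 1
47: 10579 = 47·225 + 4
53: 10579 = 53·199 + 32
59: 10579 = 59·179 + 18
61: 10579 = 61·173 + 26
67: 10579 = 67·157 + 60
71: 10579 = 71·149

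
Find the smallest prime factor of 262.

2

262 is even: 2 divides it.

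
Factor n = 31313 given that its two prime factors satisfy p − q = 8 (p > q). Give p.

Since p = q + 8, we have 31313 = q(q + 8), so q² + 8q − 31313 = 0.
Discriminant: 8² + 4·31313 = 64 + 125252 = 125316; √125316 = 354.
q = (−8 + 354)/2 = 173, and p = q + 8 = 181.
Check: 173 · 181 = 31313.

181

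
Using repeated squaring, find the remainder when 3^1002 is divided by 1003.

144

3^1 ≡ 3 (mod 1003)
3^2 ≡ 3^2 = 9 ≡ 9 (mod 1003)
3^4 ≡ 9^2 = 81 ≡ 81 (mod 1003)
3^8 ≡ 81^2 = 6561 ≡ 543 (mod 1003)
3^16 ≡ 543^2 = 294849 ≡ 970 (mod 1003)
3^32 ≡ 970^2 = 940900 ≡ 86 (mod 1003)
3^64 ≡ 86^2 = 7396 ≡ 375 (mod 1003)
3^128 ≡ 375^2 = 140625 ≡ 205 (mod 1003)
3^256 ≡ 205^2 = 42025 ≡ 902 (mod 1003)
3^512 ≡ 902^2 = 813604 ≡ 171 (mod 1003)
1002 = 512 + 256 + 128 + 64 + 32 + 8 + 2 in binary powers of 2.
So 3^1002 ≡ 171 · 902 · 205 · 375 · 86 · 543 · 9 ≡ 144 (mod 1003).
Since 144 ≠ 1, base 3 is a Fermat witness: 1003 is composite.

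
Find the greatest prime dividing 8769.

79

8769 = 3 · 2923
2923 = 37 · 79
79 is prime.
So 8769 = 3 · 37 · 79; the largest prime factor is 79.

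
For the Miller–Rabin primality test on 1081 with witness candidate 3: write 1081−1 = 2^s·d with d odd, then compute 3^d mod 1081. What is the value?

947

1081 − 1 = 1080 = 2^3 · 135, so d = 135.
3^1 ≡ 3 (mod 1081)
3^2 ≡ 3^2 = 9 ≡ 9 (mod 1081)
3^4 ≡ 9^2 = 81 ≡ 81 (mod 1081)
3^8 ≡ 81^2 = 6561 ≡ 75 (mod 1081)
3^16 ≡ 75^2 = 5625 ≡ 220 (mod 1081)
3^32 ≡ 220^2 = 48400 ≡ 836 (mod 1081)
3^64 ≡ 836^2 = 698896 ≡ 570 (mod 1081)
3^128 ≡ 570^2 = 324900 ≡ 600 (mod 1081)
135 = 128 + 4 + 2 + 1 in binary powers of 2.
So 3^135 ≡ 600 · 81 · 9 · 3 ≡ 947 (mod 1081).
Squaring chain: 947 → 660 → 1038; never reaches −1, so base 3 is a Miller–Rabin witness that 1081 is composite.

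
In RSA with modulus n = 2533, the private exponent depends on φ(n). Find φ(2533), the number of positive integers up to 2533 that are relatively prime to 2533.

Factor: 2533 = 17 · 149.
φ(2533) = (17−1) · (149−1) = 16 · 148 = 2368.

2368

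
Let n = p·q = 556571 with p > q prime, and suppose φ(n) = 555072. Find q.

673

φ(n) = (p−1)(q−1) = n − (p+q) + 1, so p + q = 556571 − 555072 + 1 = 1500.
p and q are the roots of t² − 1500t + 556571 = 0.
Discriminant: 1500² − 4·556571 = 2250000 − 2226284 = 23716; √23716 = 154.
q = (1500 − 154)/2 = 673, p = (1500 + 154)/2 = 827.
Check: 673 · 827 = 556571.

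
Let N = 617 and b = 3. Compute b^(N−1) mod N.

3^1 ≡ 3 (mod 617)
3^2 ≡ 3^2 = 9 ≡ 9 (mod 617)
3^4 ≡ 9^2 = 81 ≡ 81 (mod 617)
3^8 ≡ 81^2 = 6561 ≡ 391 (mod 617)
3^16 ≡ 391^2 = 152881 ≡ 482 (mod 617)
3^32 ≡ 482^2 = 232324 ≡ 332 (mod 617)
3^64 ≡ 332^2 = 110224 ≡ 398 (mod 617)
3^128 ≡ 398^2 = 158404 ≡ 452 (mod 617)
3^256 ≡ 452^2 = 204304 ≡ 77 (mod 617)
3^512 ≡ 77^2 = 5929 ≡ 376 (mod 617)
616 = 512 + 64 + 32 + 8 in binary powers of 2.
So 3^616 ≡ 376 · 398 · 332 · 391 ≡ 1 (mod 617).
Since the result is 1, base 3 gives no evidence that 617 is composite.

1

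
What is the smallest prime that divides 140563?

140563 is odd.
Digit sum 19, not divisible by 3.
Ends in 3: not divisible by 5.
7: 140563 = 7·20080 + 3
11: 140563 = 11·12778 + 5
13: 140563 = 13·10812 + 7
17: 140563 = 17·8268 + 7
19: 140563 = 19·7398 + 1
23: 140563 = 23·6111 + 10
29: 140563 = 29·4847

29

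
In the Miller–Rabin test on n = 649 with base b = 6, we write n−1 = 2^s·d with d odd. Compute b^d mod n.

50

649 − 1 = 648 = 2^3 · 81, so d = 81.
6^1 ≡ 6 (mod 649)
6^2 ≡ 6^2 = 36 ≡ 36 (mod 649)
6^4 ≡ 36^2 = 1296 ≡ 647 (mod 649)
6^8 ≡ 647^2 = 418609 ≡ 4 (mod 649)
6^16 ≡ 4^2 = 16 ≡ 16 (mod 649)
6^32 ≡ 16^2 = 256 ≡ 256 (mod 649)
6^64 ≡ 256^2 = 65536 ≡ 636 (mod 649)
81 = 64 + 16 + 1 in binary powers of 2.
So 6^81 ≡ 636 · 16 · 6 ≡ 50 (mod 649).
Squaring chain: 50 → 553 → 130; never reaches −1, so base 6 is a Miller–Rabin witness that 649 is composite.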